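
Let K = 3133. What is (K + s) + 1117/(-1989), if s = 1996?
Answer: 10200464/1989 ≈ 5128.4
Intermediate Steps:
(K + s) + 1117/(-1989) = (3133 + 1996) + 1117/(-1989) = 5129 + 1117*(-1/1989) = 5129 - 1117/1989 = 10200464/1989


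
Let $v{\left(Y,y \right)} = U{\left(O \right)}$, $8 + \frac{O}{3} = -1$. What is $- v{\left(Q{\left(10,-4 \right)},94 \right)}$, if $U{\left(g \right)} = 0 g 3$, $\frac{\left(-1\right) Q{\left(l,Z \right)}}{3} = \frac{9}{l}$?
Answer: $0$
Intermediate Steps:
$Q{\left(l,Z \right)} = - \frac{27}{l}$ ($Q{\left(l,Z \right)} = - 3 \frac{9}{l} = - \frac{27}{l}$)
$O = -27$ ($O = -24 + 3 \left(-1\right) = -24 - 3 = -27$)
$U{\left(g \right)} = 0$ ($U{\left(g \right)} = 0 \cdot 3 = 0$)
$v{\left(Y,y \right)} = 0$
$- v{\left(Q{\left(10,-4 \right)},94 \right)} = \left(-1\right) 0 = 0$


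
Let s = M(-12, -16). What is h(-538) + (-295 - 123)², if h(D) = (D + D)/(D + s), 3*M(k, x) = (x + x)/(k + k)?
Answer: 422662198/2419 ≈ 1.7473e+5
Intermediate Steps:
M(k, x) = x/(3*k) (M(k, x) = ((x + x)/(k + k))/3 = ((2*x)/((2*k)))/3 = ((2*x)*(1/(2*k)))/3 = (x/k)/3 = x/(3*k))
s = 4/9 (s = (⅓)*(-16)/(-12) = (⅓)*(-16)*(-1/12) = 4/9 ≈ 0.44444)
h(D) = 2*D/(4/9 + D) (h(D) = (D + D)/(D + 4/9) = (2*D)/(4/9 + D) = 2*D/(4/9 + D))
h(-538) + (-295 - 123)² = 18*(-538)/(4 + 9*(-538)) + (-295 - 123)² = 18*(-538)/(4 - 4842) + (-418)² = 18*(-538)/(-4838) + 174724 = 18*(-538)*(-1/4838) + 174724 = 4842/2419 + 174724 = 422662198/2419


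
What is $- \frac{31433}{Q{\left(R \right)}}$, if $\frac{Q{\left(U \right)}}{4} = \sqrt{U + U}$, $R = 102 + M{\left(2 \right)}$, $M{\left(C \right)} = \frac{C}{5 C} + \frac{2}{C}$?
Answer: $- \frac{731 \sqrt{1290}}{48} \approx -546.98$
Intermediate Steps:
$M{\left(C \right)} = \frac{1}{5} + \frac{2}{C}$ ($M{\left(C \right)} = C \frac{1}{5 C} + \frac{2}{C} = \frac{1}{5} + \frac{2}{C}$)
$R = \frac{516}{5}$ ($R = 102 + \frac{10 + 2}{5 \cdot 2} = 102 + \frac{1}{5} \cdot \frac{1}{2} \cdot 12 = 102 + \frac{6}{5} = \frac{516}{5} \approx 103.2$)
$Q{\left(U \right)} = 4 \sqrt{2} \sqrt{U}$ ($Q{\left(U \right)} = 4 \sqrt{U + U} = 4 \sqrt{2 U} = 4 \sqrt{2} \sqrt{U}$)
$- \frac{31433}{Q{\left(R \right)}} = - \frac{31433}{4 \sqrt{2} \sqrt{\frac{516}{5}}} = - \frac{31433}{4 \sqrt{2} \frac{2 \sqrt{645}}{5}} = - \frac{31433}{\frac{8}{5} \sqrt{1290}} = - 31433 \frac{\sqrt{1290}}{2064} = - \frac{731 \sqrt{1290}}{48}$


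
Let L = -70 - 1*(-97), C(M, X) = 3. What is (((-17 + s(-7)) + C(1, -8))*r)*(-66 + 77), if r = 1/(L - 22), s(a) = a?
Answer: -231/5 ≈ -46.200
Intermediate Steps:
L = 27 (L = -70 + 97 = 27)
r = ⅕ (r = 1/(27 - 22) = 1/5 = ⅕ ≈ 0.20000)
(((-17 + s(-7)) + C(1, -8))*r)*(-66 + 77) = (((-17 - 7) + 3)*(⅕))*(-66 + 77) = ((-24 + 3)*(⅕))*11 = -21*⅕*11 = -21/5*11 = -231/5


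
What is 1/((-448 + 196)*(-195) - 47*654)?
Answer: 1/18402 ≈ 5.4342e-5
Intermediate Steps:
1/((-448 + 196)*(-195) - 47*654) = 1/(-252*(-195) - 30738) = 1/(49140 - 30738) = 1/18402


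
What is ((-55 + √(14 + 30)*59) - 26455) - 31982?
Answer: -58492 + 118*√11 ≈ -58101.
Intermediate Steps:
((-55 + √(14 + 30)*59) - 26455) - 31982 = ((-55 + √44*59) - 26455) - 31982 = ((-55 + (2*√11)*59) - 26455) - 31982 = ((-55 + 118*√11) - 26455) - 31982 = (-26510 + 118*√11) - 31982 = -58492 + 118*√11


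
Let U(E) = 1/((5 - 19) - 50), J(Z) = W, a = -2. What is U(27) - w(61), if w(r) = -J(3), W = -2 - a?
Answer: -1/64 ≈ -0.015625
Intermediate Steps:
W = 0 (W = -2 - 1*(-2) = -2 + 2 = 0)
J(Z) = 0
w(r) = 0 (w(r) = -1*0 = 0)
U(E) = -1/64 (U(E) = 1/(-14 - 50) = 1/(-64) = -1/64)
U(27) - w(61) = -1/64 - 1*0 = -1/64 + 0 = -1/64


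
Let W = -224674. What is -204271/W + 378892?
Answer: 85127385479/224674 ≈ 3.7889e+5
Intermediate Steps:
-204271/W + 378892 = -204271/(-224674) + 378892 = -204271*(-1/224674) + 378892 = 204271/224674 + 378892 = 85127385479/224674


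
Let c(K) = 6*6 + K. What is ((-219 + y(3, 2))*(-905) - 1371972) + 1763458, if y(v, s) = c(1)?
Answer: 556196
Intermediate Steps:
c(K) = 36 + K
y(v, s) = 37 (y(v, s) = 36 + 1 = 37)
((-219 + y(3, 2))*(-905) - 1371972) + 1763458 = ((-219 + 37)*(-905) - 1371972) + 1763458 = (-182*(-905) - 1371972) + 1763458 = (164710 - 1371972) + 1763458 = -1207262 + 1763458 = 556196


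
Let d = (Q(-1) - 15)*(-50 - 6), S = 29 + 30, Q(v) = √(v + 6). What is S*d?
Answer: 49560 - 3304*√5 ≈ 42172.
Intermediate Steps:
Q(v) = √(6 + v)
S = 59
d = 840 - 56*√5 (d = (√(6 - 1) - 15)*(-50 - 6) = (√5 - 15)*(-56) = (-15 + √5)*(-56) = 840 - 56*√5 ≈ 714.78)
S*d = 59*(840 - 56*√5) = 49560 - 3304*√5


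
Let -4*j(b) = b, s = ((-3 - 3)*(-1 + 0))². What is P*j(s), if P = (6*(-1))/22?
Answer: 27/11 ≈ 2.4545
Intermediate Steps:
s = 36 (s = (-6*(-1))² = 6² = 36)
P = -3/11 (P = -6*1/22 = -3/11 ≈ -0.27273)
j(b) = -b/4
P*j(s) = -(-3)*36/44 = -3/11*(-9) = 27/11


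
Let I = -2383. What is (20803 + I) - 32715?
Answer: -14295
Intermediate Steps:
(20803 + I) - 32715 = (20803 - 2383) - 32715 = 18420 - 32715 = -14295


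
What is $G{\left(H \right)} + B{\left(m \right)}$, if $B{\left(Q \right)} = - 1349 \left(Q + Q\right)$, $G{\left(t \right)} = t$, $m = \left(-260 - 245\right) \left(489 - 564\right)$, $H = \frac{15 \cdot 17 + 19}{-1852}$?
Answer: $- \frac{94624930637}{926} \approx -1.0219 \cdot 10^{8}$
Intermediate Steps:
$H = - \frac{137}{926}$ ($H = \left(255 + 19\right) \left(- \frac{1}{1852}\right) = 274 \left(- \frac{1}{1852}\right) = - \frac{137}{926} \approx -0.14795$)
$m = 37875$ ($m = \left(-505\right) \left(-75\right) = 37875$)
$B{\left(Q \right)} = - 2698 Q$ ($B{\left(Q \right)} = - 1349 \cdot 2 Q = - 2698 Q$)
$G{\left(H \right)} + B{\left(m \right)} = - \frac{137}{926} - 102186750 = - \frac{94624930637}{926}$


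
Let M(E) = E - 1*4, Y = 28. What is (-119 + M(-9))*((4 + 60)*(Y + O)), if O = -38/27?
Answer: -2021888/9 ≈ -2.2465e+5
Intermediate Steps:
O = -38/27 (O = -38*1/27 = -38/27 ≈ -1.4074)
M(E) = -4 + E (M(E) = E - 4 = -4 + E)
(-119 + M(-9))*((4 + 60)*(Y + O)) = (-119 + (-4 - 9))*((4 + 60)*(28 - 38/27)) = (-119 - 13)*(64*(718/27)) = -132*45952/27 = -2021888/9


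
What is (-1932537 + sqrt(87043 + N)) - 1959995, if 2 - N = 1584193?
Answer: -3892532 + 2*I*sqrt(374287) ≈ -3.8925e+6 + 1223.6*I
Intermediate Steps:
N = -1584191 (N = 2 - 1*1584193 = 2 - 1584193 = -1584191)
(-1932537 + sqrt(87043 + N)) - 1959995 = (-1932537 + sqrt(87043 - 1584191)) - 1959995 = (-1932537 + sqrt(-1497148)) - 1959995 = (-1932537 + 2*I*sqrt(374287)) - 1959995 = -3892532 + 2*I*sqrt(374287)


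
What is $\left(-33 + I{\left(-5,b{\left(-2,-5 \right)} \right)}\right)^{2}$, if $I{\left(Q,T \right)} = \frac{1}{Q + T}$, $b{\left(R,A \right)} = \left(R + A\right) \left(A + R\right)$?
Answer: $\frac{2105401}{1936} \approx 1087.5$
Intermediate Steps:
$b{\left(R,A \right)} = \left(A + R\right)^{2}$ ($b{\left(R,A \right)} = \left(A + R\right) \left(A + R\right) = \left(A + R\right)^{2}$)
$\left(-33 + I{\left(-5,b{\left(-2,-5 \right)} \right)}\right)^{2} = \left(-33 + \frac{1}{-5 + \left(-5 - 2\right)^{2}}\right)^{2} = \left(-33 + \frac{1}{-5 + \left(-7\right)^{2}}\right)^{2} = \left(-33 + \frac{1}{-5 + 49}\right)^{2} = \left(-33 + \frac{1}{44}\right)^{2} = \left(- \frac{1451}{44}\right)^{2} = \frac{2105401}{1936}$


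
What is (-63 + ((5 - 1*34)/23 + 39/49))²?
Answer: 5115825625/1270129 ≈ 4027.8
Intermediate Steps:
(-63 + ((5 - 1*34)/23 + 39/49))² = (-63 + ((5 - 34)*(1/23) + 39*(1/49)))² = (-63 + (-29*1/23 + 39/49))² = (-63 + (-29/23 + 39/49))² = (-63 - 524/1127)² = (-71525/1127)² = 5115825625/1270129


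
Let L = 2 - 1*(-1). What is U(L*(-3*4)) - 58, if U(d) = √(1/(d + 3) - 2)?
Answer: -58 + I*√2211/33 ≈ -58.0 + 1.4249*I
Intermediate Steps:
L = 3 (L = 2 + 1 = 3)
U(d) = √(-2 + 1/(3 + d)) (U(d) = √(1/(3 + d) - 2) = √(-2 + 1/(3 + d)))
U(L*(-3*4)) - 58 = √((-5 - 6*(-3*4))/(3 + 3*(-3*4))) - 58 = √((-5 - 6*(-12))/(3 + 3*(-12))) - 58 = √((-5 - 2*(-36))/(3 - 36)) - 58 = √((-5 + 72)/(-33)) - 58 = √(-1/33*67) - 58 = √(-67/33) - 58 = I*√2211/33 - 58 = -58 + I*√2211/33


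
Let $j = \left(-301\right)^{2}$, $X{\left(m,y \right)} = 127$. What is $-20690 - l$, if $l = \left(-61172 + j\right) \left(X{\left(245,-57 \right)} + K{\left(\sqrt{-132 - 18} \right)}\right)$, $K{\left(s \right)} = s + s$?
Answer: $-3758173 - 294290 i \sqrt{6} \approx -3.7582 \cdot 10^{6} - 7.2086 \cdot 10^{5} i$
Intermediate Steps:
$K{\left(s \right)} = 2 s$
$j = 90601$
$l = 3737483 + 294290 i \sqrt{6}$ ($l = \left(-61172 + 90601\right) \left(127 + 2 \sqrt{-132 - 18}\right) = 29429 \left(127 + 2 \sqrt{-150}\right) = 29429 \left(127 + 2 \cdot 5 i \sqrt{6}\right) = 29429 \left(127 + 10 i \sqrt{6}\right) = 3737483 + 294290 i \sqrt{6} \approx 3.7375 \cdot 10^{6} + 7.2086 \cdot 10^{5} i$)
$-20690 - l = -20690 - \left(3737483 + 294290 i \sqrt{6}\right) = -3758173 - 294290 i \sqrt{6}$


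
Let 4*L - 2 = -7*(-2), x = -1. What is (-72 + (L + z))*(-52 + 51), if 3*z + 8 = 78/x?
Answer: 290/3 ≈ 96.667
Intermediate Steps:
z = -86/3 (z = -8/3 + (78/(-1))/3 = -8/3 + (78*(-1))/3 = -8/3 + (⅓)*(-78) = -8/3 - 26 = -86/3 ≈ -28.667)
L = 4 (L = ½ + (-7*(-2))/4 = ½ + (¼)*14 = ½ + 7/2 = 4)
(-72 + (L + z))*(-52 + 51) = (-72 + (4 - 86/3))*(-52 + 51) = (-72 - 74/3)*(-1) = -290/3*(-1) = 290/3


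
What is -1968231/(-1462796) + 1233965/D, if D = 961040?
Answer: 184829389319/70290273392 ≈ 2.6295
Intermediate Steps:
-1968231/(-1462796) + 1233965/D = -1968231/(-1462796) + 1233965/961040 = -1968231*(-1/1462796) + 1233965*(1/961040) = 1968231/1462796 + 246793/192208 = 184829389319/70290273392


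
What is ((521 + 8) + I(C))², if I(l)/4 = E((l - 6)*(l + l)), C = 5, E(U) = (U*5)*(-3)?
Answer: 1274641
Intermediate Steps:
E(U) = -15*U (E(U) = (5*U)*(-3) = -15*U)
I(l) = -120*l*(-6 + l) (I(l) = 4*(-15*(l - 6)*(l + l)) = 4*(-15*(-6 + l)*2*l) = 4*(-30*l*(-6 + l)) = -120*l*(-6 + l))
((521 + 8) + I(C))² = ((521 + 8) + 120*5*(6 - 1*5))² = (529 + 120*5*(6 - 5))² = (529 + 120*5*1)² = (529 + 600)² = 1129² = 1274641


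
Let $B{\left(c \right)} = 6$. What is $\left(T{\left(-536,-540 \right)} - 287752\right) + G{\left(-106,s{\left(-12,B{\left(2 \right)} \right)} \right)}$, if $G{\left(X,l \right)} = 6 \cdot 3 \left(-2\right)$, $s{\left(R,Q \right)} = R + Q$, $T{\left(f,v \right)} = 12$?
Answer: $-287776$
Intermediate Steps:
$s{\left(R,Q \right)} = Q + R$
$G{\left(X,l \right)} = -36$ ($G{\left(X,l \right)} = 18 \left(-2\right) = -36$)
$\left(T{\left(-536,-540 \right)} - 287752\right) + G{\left(-106,s{\left(-12,B{\left(2 \right)} \right)} \right)} = \left(12 - 287752\right) - 36 = -287740 - 36 = -287776$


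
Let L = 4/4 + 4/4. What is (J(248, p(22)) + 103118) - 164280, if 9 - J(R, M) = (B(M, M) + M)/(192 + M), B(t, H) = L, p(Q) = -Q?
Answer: -1039599/17 ≈ -61153.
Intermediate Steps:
L = 2 (L = 4*(1/4) + 4*(1/4) = 1 + 1 = 2)
B(t, H) = 2
J(R, M) = 9 - (2 + M)/(192 + M)
(J(248, p(22)) + 103118) - 164280 = (2*(863 + 4*(-1*22))/(192 - 1*22) + 103118) - 164280 = (2*(863 + 4*(-22))/(192 - 22) + 103118) - 164280 = (2*(863 - 88)/170 + 103118) - 164280 = (2*(1/170)*775 + 103118) - 164280 = (155/17 + 103118) - 164280 = 1753161/17 - 164280 = -1039599/17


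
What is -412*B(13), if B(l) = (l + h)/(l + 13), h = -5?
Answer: -1648/13 ≈ -126.77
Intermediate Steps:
B(l) = (-5 + l)/(13 + l) (B(l) = (l - 5)/(l + 13) = (-5 + l)/(13 + l))
-412*B(13) = -412*(-5 + 13)/(13 + 13) = -412*8/26 = -206*8/13 = -412*4/13 = -1648/13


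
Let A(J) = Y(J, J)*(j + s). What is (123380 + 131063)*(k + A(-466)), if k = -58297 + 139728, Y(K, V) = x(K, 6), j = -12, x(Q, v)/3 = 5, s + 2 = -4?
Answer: 20650848323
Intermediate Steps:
s = -6 (s = -2 - 4 = -6)
x(Q, v) = 15 (x(Q, v) = 3*5 = 15)
Y(K, V) = 15
k = 81431
A(J) = -270 (A(J) = 15*(-12 - 6) = 15*(-18) = -270)
(123380 + 131063)*(k + A(-466)) = (123380 + 131063)*(81431 - 270) = 254443*81161 = 20650848323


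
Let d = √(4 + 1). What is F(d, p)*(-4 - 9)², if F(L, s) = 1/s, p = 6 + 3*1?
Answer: 169/9 ≈ 18.778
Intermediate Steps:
p = 9 (p = 6 + 3 = 9)
d = √5 ≈ 2.2361
F(d, p)*(-4 - 9)² = (-4 - 9)²/9 = (⅑)*(-13)² = (⅑)*169 = 169/9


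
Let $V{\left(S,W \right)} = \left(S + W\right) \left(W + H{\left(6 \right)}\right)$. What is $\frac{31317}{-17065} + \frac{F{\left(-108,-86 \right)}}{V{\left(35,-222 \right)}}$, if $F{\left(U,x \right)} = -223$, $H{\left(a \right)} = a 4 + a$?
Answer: $- \frac{1128211063}{612701760} \approx -1.8414$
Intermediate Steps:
$H{\left(a \right)} = 5 a$ ($H{\left(a \right)} = 4 a + a = 5 a$)
$V{\left(S,W \right)} = \left(30 + W\right) \left(S + W\right)$ ($V{\left(S,W \right)} = \left(S + W\right) \left(W + 5 \cdot 6\right) = \left(S + W\right) \left(W + 30\right) = \left(S + W\right) \left(30 + W\right) = \left(30 + W\right) \left(S + W\right)$)
$\frac{31317}{-17065} + \frac{F{\left(-108,-86 \right)}}{V{\left(35,-222 \right)}} = \frac{31317}{-17065} - \frac{223}{\left(-222\right)^{2} + 30 \cdot 35 + 30 \left(-222\right) + 35 \left(-222\right)} = 31317 \left(- \frac{1}{17065}\right) - \frac{223}{49284 + 1050 - 6660 - 7770} = - \frac{31317}{17065} - \frac{223}{35904} = - \frac{1128211063}{612701760}$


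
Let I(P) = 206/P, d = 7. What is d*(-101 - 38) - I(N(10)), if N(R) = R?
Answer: -4968/5 ≈ -993.60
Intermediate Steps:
d*(-101 - 38) - I(N(10)) = 7*(-101 - 38) - 206/10 = 7*(-139) - 206/10 = -973 - 1*103/5 = -973 - 103/5 = -4968/5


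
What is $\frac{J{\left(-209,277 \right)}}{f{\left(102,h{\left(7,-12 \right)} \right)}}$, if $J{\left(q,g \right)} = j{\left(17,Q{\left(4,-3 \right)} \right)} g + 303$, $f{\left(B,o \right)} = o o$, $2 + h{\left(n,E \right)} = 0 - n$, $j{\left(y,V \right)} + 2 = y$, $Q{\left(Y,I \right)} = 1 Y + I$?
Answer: $\frac{1486}{27} \approx 55.037$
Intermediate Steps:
$Q{\left(Y,I \right)} = I + Y$ ($Q{\left(Y,I \right)} = Y + I = I + Y$)
$j{\left(y,V \right)} = -2 + y$
$h{\left(n,E \right)} = -2 - n$ ($h{\left(n,E \right)} = -2 + \left(0 - n\right) = -2 - n$)
$f{\left(B,o \right)} = o^{2}$
$J{\left(q,g \right)} = 303 + 15 g$ ($J{\left(q,g \right)} = \left(-2 + 17\right) g + 303 = 15 g + 303 = 303 + 15 g$)
$\frac{J{\left(-209,277 \right)}}{f{\left(102,h{\left(7,-12 \right)} \right)}} = \frac{303 + 15 \cdot 277}{\left(-2 - 7\right)^{2}} = \frac{303 + 4155}{\left(-2 - 7\right)^{2}} = \frac{4458}{\left(-9\right)^{2}} = \frac{4458}{81} = 4458 \cdot \frac{1}{81} = \frac{1486}{27}$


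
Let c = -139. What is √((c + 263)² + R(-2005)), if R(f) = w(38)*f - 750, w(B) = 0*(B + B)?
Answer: √14626 ≈ 120.94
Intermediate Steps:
w(B) = 0 (w(B) = 0*(2*B) = 0)
R(f) = -750 (R(f) = 0*f - 750 = 0 - 750 = -750)
√((c + 263)² + R(-2005)) = √((-139 + 263)² - 750) = √(124² - 750) = √(15376 - 750) = √14626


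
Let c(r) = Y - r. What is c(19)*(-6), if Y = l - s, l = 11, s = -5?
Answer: 18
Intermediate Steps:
Y = 16 (Y = 11 - 1*(-5) = 11 + 5 = 16)
c(r) = 16 - r
c(19)*(-6) = (16 - 1*19)*(-6) = (16 - 19)*(-6) = -3*(-6) = 18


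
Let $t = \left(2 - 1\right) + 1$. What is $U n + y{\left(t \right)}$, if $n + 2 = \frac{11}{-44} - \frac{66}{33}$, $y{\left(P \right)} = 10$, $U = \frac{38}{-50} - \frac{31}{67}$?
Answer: $\frac{25454}{1675} \approx 15.196$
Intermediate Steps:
$U = - \frac{2048}{1675}$ ($U = 38 \left(- \frac{1}{50}\right) - \frac{31}{67} = - \frac{19}{25} - \frac{31}{67} = - \frac{2048}{1675} \approx -1.2227$)
$t = 2$ ($t = 1 + 1 = 2$)
$n = - \frac{17}{4}$ ($n = -2 + \left(\frac{11}{-44} - \frac{66}{33}\right) = -2 + \left(11 \left(- \frac{1}{44}\right) - 2\right) = -2 - \frac{9}{4} = - \frac{17}{4} \approx -4.25$)
$U n + y{\left(t \right)} = \left(- \frac{2048}{1675}\right) \left(- \frac{17}{4}\right) + 10 = \frac{8704}{1675} + 10 = \frac{25454}{1675}$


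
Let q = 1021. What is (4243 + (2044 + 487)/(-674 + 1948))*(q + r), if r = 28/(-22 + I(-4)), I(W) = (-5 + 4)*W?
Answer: 49619436775/11466 ≈ 4.3275e+6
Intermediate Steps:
I(W) = -W
r = -14/9 (r = 28/(-22 - 1*(-4)) = 28/(-22 + 4) = 28/(-18) = -1/18*28 = -14/9 ≈ -1.5556)
(4243 + (2044 + 487)/(-674 + 1948))*(q + r) = (4243 + (2044 + 487)/(-674 + 1948))*(1021 - 14/9) = (4243 + 2531/1274)*(9175/9) = (5408113/1274)*(9175/9) = 49619436775/11466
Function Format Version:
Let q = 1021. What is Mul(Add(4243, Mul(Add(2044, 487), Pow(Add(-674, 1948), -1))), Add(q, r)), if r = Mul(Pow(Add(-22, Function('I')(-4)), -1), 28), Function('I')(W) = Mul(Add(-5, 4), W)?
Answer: Rational(49619436775, 11466) ≈ 4.3275e+6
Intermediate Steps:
Function('I')(W) = Mul(-1, W)
r = Rational(-14, 9) (r = Mul(Pow(Add(-22, Mul(-1, -4)), -1), 28) = Mul(Pow(Add(-22, 4), -1), 28) = Mul(Pow(-18, -1), 28) = Mul(Rational(-1, 18), 28) = Rational(-14, 9) ≈ -1.5556)
Mul(Add(4243, Mul(Add(2044, 487), Pow(Add(-674, 1948), -1))), Add(q, r)) = Mul(Add(4243, Mul(Add(2044, 487), Pow(Add(-674, 1948), -1))), Add(1021, Rational(-14, 9))) = Mul(Add(4243, Mul(2531, Pow(1274, -1))), Rational(9175, 9)) = Mul(Add(4243, Mul(2531, Rational(1, 1274))), Rational(9175, 9)) = Mul(Add(4243, Rational(2531, 1274)), Rational(9175, 9)) = Mul(Rational(5408113, 1274), Rational(9175, 9)) = Rational(49619436775, 11466)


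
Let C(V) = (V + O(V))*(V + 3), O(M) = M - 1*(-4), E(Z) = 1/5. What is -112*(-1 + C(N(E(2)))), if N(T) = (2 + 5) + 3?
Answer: -34832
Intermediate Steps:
E(Z) = 1/5 (E(Z) = 1*(1/5) = 1/5)
O(M) = 4 + M (O(M) = M + 4 = 4 + M)
N(T) = 10 (N(T) = 7 + 3 = 10)
C(V) = (3 + V)*(4 + 2*V) (C(V) = (V + (4 + V))*(V + 3) = (4 + 2*V)*(3 + V) = (3 + V)*(4 + 2*V))
-112*(-1 + C(N(E(2)))) = -112*(-1 + (12 + 2*10**2 + 10*10)) = -112*(-1 + (12 + 2*100 + 100)) = -112*(-1 + (12 + 200 + 100)) = -112*(-1 + 312) = -112*311 = -34832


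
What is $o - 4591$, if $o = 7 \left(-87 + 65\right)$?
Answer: $-4745$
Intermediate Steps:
$o = -154$ ($o = 7 \left(-22\right) = -154$)
$o - 4591 = -154 - 4591 = -4745$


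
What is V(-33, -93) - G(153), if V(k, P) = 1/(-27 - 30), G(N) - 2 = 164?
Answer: -9463/57 ≈ -166.02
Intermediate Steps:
G(N) = 166 (G(N) = 2 + 164 = 166)
V(k, P) = -1/57 (V(k, P) = 1/(-57) = -1/57)
V(-33, -93) - G(153) = -1/57 - 1*166 = -1/57 - 166 = -9463/57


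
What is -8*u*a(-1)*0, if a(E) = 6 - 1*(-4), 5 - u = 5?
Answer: 0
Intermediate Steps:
u = 0 (u = 5 - 1*5 = 5 - 5 = 0)
a(E) = 10 (a(E) = 6 + 4 = 10)
-8*u*a(-1)*0 = -8*0*10*0 = -0*0 = -8*0 = 0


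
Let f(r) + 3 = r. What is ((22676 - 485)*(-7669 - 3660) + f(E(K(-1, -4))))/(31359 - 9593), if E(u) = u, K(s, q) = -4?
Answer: -125700923/10883 ≈ -11550.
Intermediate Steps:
f(r) = -3 + r
((22676 - 485)*(-7669 - 3660) + f(E(K(-1, -4))))/(31359 - 9593) = ((22676 - 485)*(-7669 - 3660) + (-3 - 4))/(31359 - 9593) = (22191*(-11329) - 7)/21766 = (-251401839 - 7)*(1/21766) = -251401846*1/21766 = -125700923/10883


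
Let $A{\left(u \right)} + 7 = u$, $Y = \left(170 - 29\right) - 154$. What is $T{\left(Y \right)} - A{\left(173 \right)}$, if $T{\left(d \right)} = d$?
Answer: $-179$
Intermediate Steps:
$Y = -13$ ($Y = 141 - 154 = -13$)
$A{\left(u \right)} = -7 + u$
$T{\left(Y \right)} - A{\left(173 \right)} = -13 - \left(-7 + 173\right) = -13 - 166 = -179$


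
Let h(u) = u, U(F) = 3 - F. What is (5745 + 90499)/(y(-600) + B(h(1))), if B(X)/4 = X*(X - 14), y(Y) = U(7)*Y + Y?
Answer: 24061/437 ≈ 55.060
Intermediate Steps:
y(Y) = -3*Y (y(Y) = (3 - 1*7)*Y + Y = (3 - 7)*Y + Y = -4*Y + Y = -3*Y)
B(X) = 4*X*(-14 + X) (B(X) = 4*(X*(X - 14)) = 4*(X*(-14 + X)) = 4*X*(-14 + X))
(5745 + 90499)/(y(-600) + B(h(1))) = (5745 + 90499)/(-3*(-600) + 4*1*(-14 + 1)) = 96244/(1800 + 4*1*(-13)) = 96244/(1800 - 52) = 96244/1748 = 96244*(1/1748) = 24061/437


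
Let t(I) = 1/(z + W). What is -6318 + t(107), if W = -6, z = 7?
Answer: -6317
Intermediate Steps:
t(I) = 1 (t(I) = 1/(7 - 6) = 1/1 = 1)
-6318 + t(107) = -6318 + 1 = -6317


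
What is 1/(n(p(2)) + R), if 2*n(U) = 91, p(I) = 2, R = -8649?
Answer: -2/17207 ≈ -0.00011623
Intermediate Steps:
n(U) = 91/2 (n(U) = (½)*91 = 91/2)
1/(n(p(2)) + R) = 1/(91/2 - 8649) = 1/(-17207/2) = -2/17207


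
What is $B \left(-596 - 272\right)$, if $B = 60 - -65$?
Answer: $-108500$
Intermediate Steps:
$B = 125$ ($B = 60 + 65 = 125$)
$B \left(-596 - 272\right) = 125 \left(-596 - 272\right) = 125 \left(-868\right) = -108500$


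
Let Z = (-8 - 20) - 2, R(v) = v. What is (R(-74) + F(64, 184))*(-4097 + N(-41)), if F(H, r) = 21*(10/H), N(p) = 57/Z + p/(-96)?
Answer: 4451925221/15360 ≈ 2.8984e+5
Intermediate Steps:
Z = -30 (Z = -28 - 2 = -30)
N(p) = -19/10 - p/96 (N(p) = 57/(-30) + p/(-96) = 57*(-1/30) + p*(-1/96) = -19/10 - p/96)
F(H, r) = 210/H
(R(-74) + F(64, 184))*(-4097 + N(-41)) = (-74 + 210/64)*(-4097 + (-19/10 - 1/96*(-41))) = (-74 + 210*(1/64))*(-4097 + (-19/10 + 41/96)) = (-74 + 105/32)*(-4097 - 707/480) = -2263/32*(-1967267/480) = 4451925221/15360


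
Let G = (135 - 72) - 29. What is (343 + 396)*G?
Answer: 25126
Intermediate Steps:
G = 34 (G = 63 - 29 = 34)
(343 + 396)*G = (343 + 396)*34 = 739*34 = 25126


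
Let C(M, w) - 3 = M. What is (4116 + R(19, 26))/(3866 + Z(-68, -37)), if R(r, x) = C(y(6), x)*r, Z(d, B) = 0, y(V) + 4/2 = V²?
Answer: 4819/3866 ≈ 1.2465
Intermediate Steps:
y(V) = -2 + V²
C(M, w) = 3 + M
R(r, x) = 37*r (R(r, x) = (3 + (-2 + 6²))*r = (3 + (-2 + 36))*r = (3 + 34)*r = 37*r)
(4116 + R(19, 26))/(3866 + Z(-68, -37)) = (4116 + 37*19)/(3866 + 0) = (4116 + 703)/3866 = 4819*(1/3866) = 4819/3866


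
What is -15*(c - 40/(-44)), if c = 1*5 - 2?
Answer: -645/11 ≈ -58.636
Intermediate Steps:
c = 3 (c = 5 - 2 = 3)
-15*(c - 40/(-44)) = -15*(3 - 40/(-44)) = -15*(3 - 40*(-1/44)) = -15*(3 + 10/11) = -15*43/11 = -645/11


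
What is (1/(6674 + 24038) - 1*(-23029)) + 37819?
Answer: 1868763777/30712 ≈ 60848.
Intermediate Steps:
(1/(6674 + 24038) - 1*(-23029)) + 37819 = (1/30712 + 23029) + 37819 = 707266649/30712 + 37819 = 1868763777/30712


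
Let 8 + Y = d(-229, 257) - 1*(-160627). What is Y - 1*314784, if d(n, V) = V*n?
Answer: -213018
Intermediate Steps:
Y = 101766 (Y = -8 + (257*(-229) - 1*(-160627)) = -8 + (-58853 + 160627) = -8 + 101774 = 101766)
Y - 1*314784 = 101766 - 1*314784 = 101766 - 314784 = -213018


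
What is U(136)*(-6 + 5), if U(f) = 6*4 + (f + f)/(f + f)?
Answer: -25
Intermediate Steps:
U(f) = 25 (U(f) = 24 + (2*f)/((2*f)) = 24 + (2*f)*(1/(2*f)) = 24 + 1 = 25)
U(136)*(-6 + 5) = 25*(-6 + 5) = 25*(-1) = -25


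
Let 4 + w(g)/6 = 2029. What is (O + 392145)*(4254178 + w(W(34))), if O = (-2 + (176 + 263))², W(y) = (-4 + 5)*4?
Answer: 2487755585392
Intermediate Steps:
W(y) = 4 (W(y) = 1*4 = 4)
w(g) = 12150 (w(g) = -24 + 6*2029 = -24 + 12174 = 12150)
O = 190969 (O = (-2 + 439)² = 437² = 190969)
(O + 392145)*(4254178 + w(W(34))) = (190969 + 392145)*(4254178 + 12150) = 583114*4266328 = 2487755585392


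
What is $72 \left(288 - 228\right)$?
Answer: $4320$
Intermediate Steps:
$72 \left(288 - 228\right) = 72 \cdot 60 = 4320$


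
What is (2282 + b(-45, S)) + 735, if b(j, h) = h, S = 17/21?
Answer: 63374/21 ≈ 3017.8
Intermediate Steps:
S = 17/21 (S = 17*(1/21) = 17/21 ≈ 0.80952)
(2282 + b(-45, S)) + 735 = (2282 + 17/21) + 735 = 47939/21 + 735 = 63374/21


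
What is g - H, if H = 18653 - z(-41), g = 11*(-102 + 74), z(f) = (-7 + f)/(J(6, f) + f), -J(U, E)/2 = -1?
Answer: -246477/13 ≈ -18960.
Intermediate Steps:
J(U, E) = 2 (J(U, E) = -2*(-1) = 2)
z(f) = (-7 + f)/(2 + f)
g = -308 (g = 11*(-28) = -308)
H = 242473/13 (H = 18653 - (-7 - 41)/(2 - 41) = 18653 - (-48)/(-39) = 18653 - (-1)*(-48)/39 = 18653 - 1*16/13 = 18653 - 16/13 = 242473/13 ≈ 18652.)
g - H = -308 - 1*242473/13 = -308 - 242473/13 = -246477/13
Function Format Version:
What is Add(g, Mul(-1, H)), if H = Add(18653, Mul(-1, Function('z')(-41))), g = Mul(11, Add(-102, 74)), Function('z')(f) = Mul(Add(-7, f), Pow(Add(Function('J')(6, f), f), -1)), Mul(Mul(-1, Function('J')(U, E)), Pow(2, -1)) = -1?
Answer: Rational(-246477, 13) ≈ -18960.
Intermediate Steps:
Function('J')(U, E) = 2 (Function('J')(U, E) = Mul(-2, -1) = 2)
Function('z')(f) = Mul(Pow(Add(2, f), -1), Add(-7, f)) (Function('z')(f) = Mul(Add(-7, f), Pow(Add(2, f), -1)) = Mul(Pow(Add(2, f), -1), Add(-7, f)))
g = -308 (g = Mul(11, -28) = -308)
H = Rational(242473, 13) (H = Add(18653, Mul(-1, Mul(Pow(Add(2, -41), -1), Add(-7, -41)))) = Add(18653, Mul(-1, Mul(Pow(-39, -1), -48))) = Add(18653, Mul(-1, Mul(Rational(-1, 39), -48))) = Add(18653, Mul(-1, Rational(16, 13))) = Add(18653, Rational(-16, 13)) = Rational(242473, 13) ≈ 18652.)
Add(g, Mul(-1, H)) = Add(-308, Mul(-1, Rational(242473, 13))) = Add(-308, Rational(-242473, 13)) = Rational(-246477, 13)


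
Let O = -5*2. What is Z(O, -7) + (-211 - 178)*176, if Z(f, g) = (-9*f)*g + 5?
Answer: -69089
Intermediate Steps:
O = -10
Z(f, g) = 5 - 9*f*g (Z(f, g) = -9*f*g + 5 = 5 - 9*f*g)
Z(O, -7) + (-211 - 178)*176 = (5 - 9*(-10)*(-7)) + (-211 - 178)*176 = (5 - 630) - 389*176 = -625 - 68464 = -69089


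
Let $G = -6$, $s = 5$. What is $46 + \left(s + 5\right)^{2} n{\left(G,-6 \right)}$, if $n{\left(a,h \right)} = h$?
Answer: $-554$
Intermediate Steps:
$46 + \left(s + 5\right)^{2} n{\left(G,-6 \right)} = 46 + \left(5 + 5\right)^{2} \left(-6\right) = 46 + 10^{2} \left(-6\right) = 46 + 100 \left(-6\right) = 46 - 600 = -554$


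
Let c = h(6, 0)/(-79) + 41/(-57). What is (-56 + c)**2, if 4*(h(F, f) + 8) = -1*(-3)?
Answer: 1040349000625/324432144 ≈ 3206.7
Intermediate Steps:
h(F, f) = -29/4 (h(F, f) = -8 + (-1*(-3))/4 = -8 + (1/4)*3 = -8 + 3/4 = -29/4)
c = -11303/18012 (c = -29/4/(-79) + 41/(-57) = -29/4*(-1/79) + 41*(-1/57) = 29/316 - 41/57 = -11303/18012 ≈ -0.62753)
(-56 + c)**2 = (-56 - 11303/18012)**2 = (-1019975/18012)**2 = 1040349000625/324432144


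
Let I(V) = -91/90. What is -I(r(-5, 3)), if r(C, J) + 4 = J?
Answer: 91/90 ≈ 1.0111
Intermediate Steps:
r(C, J) = -4 + J
I(V) = -91/90 (I(V) = -91*1/90 = -91/90)
-I(r(-5, 3)) = -1*(-91/90) = 91/90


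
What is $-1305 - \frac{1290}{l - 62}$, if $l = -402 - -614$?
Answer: $- \frac{6568}{5} \approx -1313.6$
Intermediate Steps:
$l = 212$ ($l = -402 + 614 = 212$)
$-1305 - \frac{1290}{l - 62} = -1305 - \frac{1290}{212 - 62} = -1305 - \frac{1290}{150} = -1305 - \frac{43}{5} = - \frac{6568}{5}$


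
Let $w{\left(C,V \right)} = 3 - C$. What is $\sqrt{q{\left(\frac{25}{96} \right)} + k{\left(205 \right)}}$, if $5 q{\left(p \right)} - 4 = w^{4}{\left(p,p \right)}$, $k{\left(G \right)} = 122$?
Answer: $\frac{\sqrt{11386845869}}{9216} \approx 11.579$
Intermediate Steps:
$q{\left(p \right)} = \frac{4}{5} + \frac{\left(3 - p\right)^{4}}{5}$
$\sqrt{q{\left(\frac{25}{96} \right)} + k{\left(205 \right)}} = \sqrt{\left(\frac{4}{5} + \frac{\left(-3 + \frac{25}{96}\right)^{4}}{5}\right) + 122} = \sqrt{\left(\frac{4}{5} + \frac{\left(- \frac{263}{96}\right)^{4}}{5}\right) + 122} = \sqrt{\left(\frac{4}{5} + \frac{1}{5} \cdot \frac{4784350561}{84934656}\right) + 122} = \sqrt{\left(\frac{4}{5} + \frac{4784350561}{424673280}\right) + 122} = \sqrt{\frac{1024817837}{84934656} + 122} = \sqrt{\frac{11386845869}{84934656}} = \frac{\sqrt{11386845869}}{9216}$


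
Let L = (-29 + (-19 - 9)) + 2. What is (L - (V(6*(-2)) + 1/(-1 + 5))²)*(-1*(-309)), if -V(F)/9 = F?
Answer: -58206021/16 ≈ -3.6379e+6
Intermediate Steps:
V(F) = -9*F
L = -55 (L = (-29 - 28) + 2 = -57 + 2 = -55)
(L - (V(6*(-2)) + 1/(-1 + 5))²)*(-1*(-309)) = (-55 - (-54*(-2) + 1/(-1 + 5))²)*(-1*(-309)) = (-55 - (-9*(-12) + 1/4)²)*309 = (-55 - (108 + ¼)²)*309 = (-55 - (433/4)²)*309 = (-55 - 1*187489/16)*309 = (-55 - 187489/16)*309 = -188369/16*309 = -58206021/16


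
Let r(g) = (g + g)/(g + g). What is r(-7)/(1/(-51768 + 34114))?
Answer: -17654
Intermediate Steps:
r(g) = 1 (r(g) = (2*g)/((2*g)) = (2*g)*(1/(2*g)) = 1)
r(-7)/(1/(-51768 + 34114)) = 1/1/(-51768 + 34114) = 1/1/(-17654) = 1/(-1/17654) = 1*(-17654) = -17654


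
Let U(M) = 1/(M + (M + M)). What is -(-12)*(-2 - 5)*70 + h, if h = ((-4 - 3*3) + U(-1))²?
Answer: -51320/9 ≈ -5702.2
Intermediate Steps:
U(M) = 1/(3*M) (U(M) = 1/(M + 2*M) = 1/(3*M))
h = 1600/9 (h = ((-4 - 3*3) + (⅓)/(-1))² = ((-4 - 9) + (⅓)*(-1))² = (-13 - ⅓)² = (-40/3)² = 1600/9 ≈ 177.78)
-(-12)*(-2 - 5)*70 + h = -(-12)*(-2 - 5)*70 + 1600/9 = -(-12)*(-7)*70 + 1600/9 = -4*21*70 + 1600/9 = -84*70 + 1600/9 = -5880 + 1600/9 = -51320/9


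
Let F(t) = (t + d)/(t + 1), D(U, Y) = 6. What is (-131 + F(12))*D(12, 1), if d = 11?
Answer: -10080/13 ≈ -775.38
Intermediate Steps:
F(t) = (11 + t)/(1 + t) (F(t) = (t + 11)/(t + 1) = (11 + t)/(1 + t))
(-131 + F(12))*D(12, 1) = (-131 + (11 + 12)/(1 + 12))*6 = (-131 + 23/13)*6 = -1680/13*6 = -10080/13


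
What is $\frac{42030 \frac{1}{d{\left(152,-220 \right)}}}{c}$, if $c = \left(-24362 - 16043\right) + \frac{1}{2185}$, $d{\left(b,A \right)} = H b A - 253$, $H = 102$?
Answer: $\frac{5101975}{16730645425494} \approx 3.0495 \cdot 10^{-7}$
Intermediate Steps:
$d{\left(b,A \right)} = -253 + 102 A b$ ($d{\left(b,A \right)} = 102 b A - 253 = 102 A b - 253 = -253 + 102 A b$)
$c = - \frac{88284924}{2185}$ ($c = -40405 + \frac{1}{2185} = - \frac{88284924}{2185} \approx -40405.0$)
$\frac{42030 \frac{1}{d{\left(152,-220 \right)}}}{c} = \frac{42030 \frac{1}{-253 + 102 \left(-220\right) 152}}{- \frac{88284924}{2185}} = \frac{42030}{-253 - 3410880} \left(- \frac{2185}{88284924}\right) = \frac{42030}{-3411133} \left(- \frac{2185}{88284924}\right) = 42030 \left(- \frac{1}{3411133}\right) \left(- \frac{2185}{88284924}\right) = \left(- \frac{42030}{3411133}\right) \left(- \frac{2185}{88284924}\right) = \frac{5101975}{16730645425494}$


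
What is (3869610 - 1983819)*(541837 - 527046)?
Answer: 27892734681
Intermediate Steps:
(3869610 - 1983819)*(541837 - 527046) = 1885791*14791 = 27892734681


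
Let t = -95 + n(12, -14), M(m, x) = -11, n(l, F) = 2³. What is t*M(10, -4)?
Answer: 957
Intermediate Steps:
n(l, F) = 8
t = -87 (t = -95 + 8 = -87)
t*M(10, -4) = -87*(-11) = 957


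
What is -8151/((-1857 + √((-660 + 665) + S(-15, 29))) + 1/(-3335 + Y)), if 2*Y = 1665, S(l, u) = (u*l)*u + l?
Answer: 379167455351685/86700027403994 + 1020913768875*I*√505/86700027403994 ≈ 4.3733 + 0.26462*I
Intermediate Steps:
S(l, u) = l + l*u² (S(l, u) = (l*u)*u + l = l*u² + l = l + l*u²)
Y = 1665/2 (Y = (½)*1665 = 1665/2 ≈ 832.50)
-8151/((-1857 + √((-660 + 665) + S(-15, 29))) + 1/(-3335 + Y)) = -8151/((-1857 + √((-660 + 665) - 15*(1 + 29²))) + 1/(-3335 + 1665/2)) = -8151/((-1857 + √(5 - 15*(1 + 841))) + 1/(-5005/2)) = -8151/((-1857 + √(5 - 15*842)) - 2/5005) = -8151/((-1857 + √(5 - 12630)) - 2/5005) = -8151/((-1857 + √(-12625)) - 2/5005) = -8151/((-1857 + 5*I*√505) - 2/5005) = -8151/(-9294287/5005 + 5*I*√505)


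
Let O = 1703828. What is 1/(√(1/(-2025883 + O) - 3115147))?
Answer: -I*√323101249478381730/1003248667086 ≈ -0.00056658*I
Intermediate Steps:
1/(√(1/(-2025883 + O) - 3115147)) = 1/(√(1/(-2025883 + 1703828) - 3115147)) = 1/(√(1/(-322055) - 3115147)) = 1/(√(-1/322055 - 3115147)) = 1/(√(-1003248667086/322055)) = 1/(I*√323101249478381730/322055) = -I*√323101249478381730/1003248667086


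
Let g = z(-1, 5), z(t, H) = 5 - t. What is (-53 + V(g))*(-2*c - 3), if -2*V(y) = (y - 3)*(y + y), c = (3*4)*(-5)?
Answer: -8307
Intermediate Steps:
c = -60 (c = 12*(-5) = -60)
g = 6 (g = 5 - 1*(-1) = 5 + 1 = 6)
V(y) = -y*(-3 + y) (V(y) = -(y - 3)*(y + y)/2 = -(-3 + y)*2*y/2 = -y*(-3 + y))
(-53 + V(g))*(-2*c - 3) = (-53 + 6*(3 - 1*6))*(-2*(-60) - 3) = (-53 + 6*(3 - 6))*(120 - 3) = (-53 + 6*(-3))*117 = (-53 - 18)*117 = -71*117 = -8307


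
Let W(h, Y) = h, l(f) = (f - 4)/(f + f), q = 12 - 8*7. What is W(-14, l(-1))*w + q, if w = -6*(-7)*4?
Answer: -2396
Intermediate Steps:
w = 168 (w = 42*4 = 168)
q = -44 (q = 12 - 56 = -44)
l(f) = (-4 + f)/(2*f) (l(f) = (-4 + f)/((2*f)) = (-4 + f)*(1/(2*f)) = (-4 + f)/(2*f))
W(-14, l(-1))*w + q = -14*168 - 44 = -2352 - 44 = -2396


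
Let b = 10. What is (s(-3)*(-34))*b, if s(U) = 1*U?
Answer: 1020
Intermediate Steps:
s(U) = U
(s(-3)*(-34))*b = -3*(-34)*10 = 102*10 = 1020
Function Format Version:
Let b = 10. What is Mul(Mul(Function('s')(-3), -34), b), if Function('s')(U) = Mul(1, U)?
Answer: 1020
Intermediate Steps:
Function('s')(U) = U
Mul(Mul(Function('s')(-3), -34), b) = Mul(Mul(-3, -34), 10) = Mul(102, 10) = 1020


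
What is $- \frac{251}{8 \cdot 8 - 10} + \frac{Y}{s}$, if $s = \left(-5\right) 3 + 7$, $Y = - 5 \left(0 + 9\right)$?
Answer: $\frac{211}{216} \approx 0.97685$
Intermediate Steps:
$Y = -45$ ($Y = \left(-5\right) 9 = -45$)
$s = -8$ ($s = -15 + 7 = -8$)
$- \frac{251}{8 \cdot 8 - 10} + \frac{Y}{s} = - \frac{251}{8 \cdot 8 - 10} - \frac{45}{-8} = - \frac{251}{64 - 10} - - \frac{45}{8} = - \frac{251}{54} + \frac{45}{8} = \frac{211}{216}$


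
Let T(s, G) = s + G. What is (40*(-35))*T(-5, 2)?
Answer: 4200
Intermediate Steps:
T(s, G) = G + s
(40*(-35))*T(-5, 2) = (40*(-35))*(2 - 5) = -1400*(-3) = 4200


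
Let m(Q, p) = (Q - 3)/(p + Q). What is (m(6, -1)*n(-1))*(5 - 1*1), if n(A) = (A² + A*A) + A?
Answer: 12/5 ≈ 2.4000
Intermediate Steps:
n(A) = A + 2*A² (n(A) = (A² + A²) + A = 2*A² + A = A + 2*A²)
m(Q, p) = (-3 + Q)/(Q + p)
(m(6, -1)*n(-1))*(5 - 1*1) = (((-3 + 6)/(6 - 1))*(-(1 + 2*(-1))))*(5 - 1*1) = ((3/5)*(-(1 - 2)))*(5 - 1) = (((⅕)*3)*(-1*(-1)))*4 = ((⅗)*1)*4 = (⅗)*4 = 12/5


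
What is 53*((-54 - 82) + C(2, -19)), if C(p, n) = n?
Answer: -8215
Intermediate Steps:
53*((-54 - 82) + C(2, -19)) = 53*((-54 - 82) - 19) = 53*(-136 - 19) = 53*(-155) = -8215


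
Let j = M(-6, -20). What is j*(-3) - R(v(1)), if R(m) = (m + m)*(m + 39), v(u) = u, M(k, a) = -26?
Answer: -2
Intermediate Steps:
R(m) = 2*m*(39 + m) (R(m) = (2*m)*(39 + m) = 2*m*(39 + m))
j = -26
j*(-3) - R(v(1)) = -26*(-3) - 2*(39 + 1) = 78 - 2*40 = 78 - 1*80 = 78 - 80 = -2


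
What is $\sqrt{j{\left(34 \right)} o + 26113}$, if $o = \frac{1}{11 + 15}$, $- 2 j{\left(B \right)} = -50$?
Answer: $\frac{\sqrt{17653038}}{26} \approx 161.6$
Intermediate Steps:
$j{\left(B \right)} = 25$ ($j{\left(B \right)} = \left(- \frac{1}{2}\right) \left(-50\right) = 25$)
$o = \frac{1}{26} \approx 0.038462$
$\sqrt{j{\left(34 \right)} o + 26113} = \sqrt{25 \cdot \frac{1}{26} + 26113} = \sqrt{\frac{25}{26} + 26113} = \sqrt{\frac{678963}{26}} = \frac{\sqrt{17653038}}{26}$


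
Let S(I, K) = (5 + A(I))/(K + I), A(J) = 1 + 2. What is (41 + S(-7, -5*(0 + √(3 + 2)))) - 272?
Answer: -4375/19 - 10*√5/19 ≈ -231.44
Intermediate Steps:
A(J) = 3
S(I, K) = 8/(I + K) (S(I, K) = (5 + 3)/(K + I) = 8/(I + K))
(41 + S(-7, -5*(0 + √(3 + 2)))) - 272 = (41 + 8/(-7 - 5*(0 + √(3 + 2)))) - 272 = (41 + 8/(-7 - 5*(0 + √5))) - 272 = (41 + 8/(-7 - 5*√5)) - 272 = -231 + 8/(-7 - 5*√5)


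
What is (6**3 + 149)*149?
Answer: 54385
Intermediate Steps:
(6**3 + 149)*149 = (216 + 149)*149 = 365*149 = 54385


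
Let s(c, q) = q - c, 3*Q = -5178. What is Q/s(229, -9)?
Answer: 863/119 ≈ 7.2521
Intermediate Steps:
Q = -1726 (Q = (⅓)*(-5178) = -1726)
Q/s(229, -9) = -1726/(-9 - 1*229) = -1726/(-9 - 229) = -1726/(-238) = -1726*(-1/238) = 863/119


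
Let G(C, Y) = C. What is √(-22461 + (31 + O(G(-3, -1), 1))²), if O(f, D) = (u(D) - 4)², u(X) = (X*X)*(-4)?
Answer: 2*I*√3359 ≈ 115.91*I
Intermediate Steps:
u(X) = -4*X² (u(X) = X²*(-4) = -4*X²)
O(f, D) = (-4 - 4*D²)² (O(f, D) = (-4*D² - 4)² = (-4 - 4*D²)²)
√(-22461 + (31 + O(G(-3, -1), 1))²) = √(-22461 + (31 + 16*(1 + 1²)²)²) = √(-22461 + (31 + 16*(1 + 1)²)²) = √(-22461 + (31 + 16*2²)²) = √(-22461 + (31 + 16*4)²) = √(-22461 + (31 + 64)²) = √(-22461 + 95²) = √(-22461 + 9025) = √(-13436) = 2*I*√3359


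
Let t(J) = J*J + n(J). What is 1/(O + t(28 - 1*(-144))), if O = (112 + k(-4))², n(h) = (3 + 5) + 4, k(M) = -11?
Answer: 1/39797 ≈ 2.5128e-5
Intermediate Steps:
n(h) = 12 (n(h) = 8 + 4 = 12)
O = 10201 (O = (112 - 11)² = 101² = 10201)
t(J) = 12 + J² (t(J) = J*J + 12 = J² + 12 = 12 + J²)
1/(O + t(28 - 1*(-144))) = 1/(10201 + (12 + (28 - 1*(-144))²)) = 1/(10201 + (12 + (28 + 144)²)) = 1/(10201 + (12 + 172²)) = 1/(10201 + (12 + 29584)) = 1/(10201 + 29596) = 1/39797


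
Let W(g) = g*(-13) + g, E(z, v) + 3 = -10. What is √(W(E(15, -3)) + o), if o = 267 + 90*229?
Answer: 3*√2337 ≈ 145.03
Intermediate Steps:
E(z, v) = -13 (E(z, v) = -3 - 10 = -13)
W(g) = -12*g (W(g) = -13*g + g = -12*g)
o = 20877 (o = 267 + 20610 = 20877)
√(W(E(15, -3)) + o) = √(-12*(-13) + 20877) = √(156 + 20877) = √21033 = 3*√2337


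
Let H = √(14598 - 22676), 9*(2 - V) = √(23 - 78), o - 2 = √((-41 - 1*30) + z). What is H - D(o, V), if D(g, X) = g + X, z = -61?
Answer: -4 + I*√8078 - 2*I*√33 + I*√55/9 ≈ -4.0 + 79.213*I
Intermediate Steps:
o = 2 + 2*I*√33 (o = 2 + √((-41 - 1*30) - 61) = 2 + √((-41 - 30) - 61) = 2 + √(-71 - 61) = 2 + √(-132) = 2 + 2*I*√33 ≈ 2.0 + 11.489*I)
V = 2 - I*√55/9 (V = 2 - √(23 - 78)/9 = 2 - I*√55/9 ≈ 2.0 - 0.82402*I)
H = I*√8078 (H = √(-8078) = I*√8078 ≈ 89.878*I)
D(g, X) = X + g
H - D(o, V) = I*√8078 - ((2 - I*√55/9) + (2 + 2*I*√33)) = I*√8078 - (4 + 2*I*√33 - I*√55/9) = I*√8078 + (-4 - 2*I*√33 + I*√55/9) = -4 + I*√8078 - 2*I*√33 + I*√55/9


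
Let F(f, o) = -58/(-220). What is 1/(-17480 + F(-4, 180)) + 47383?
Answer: 91106658183/1922771 ≈ 47383.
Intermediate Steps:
F(f, o) = 29/110 (F(f, o) = -58*(-1/220) = 29/110)
1/(-17480 + F(-4, 180)) + 47383 = 1/(-17480 + 29/110) + 47383 = 1/(-1922771/110) + 47383 = -110/1922771 + 47383 = 91106658183/1922771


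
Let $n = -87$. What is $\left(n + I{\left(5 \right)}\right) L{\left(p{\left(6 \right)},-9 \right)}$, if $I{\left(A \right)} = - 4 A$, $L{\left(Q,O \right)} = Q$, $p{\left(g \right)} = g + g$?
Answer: $-1284$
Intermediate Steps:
$p{\left(g \right)} = 2 g$
$\left(n + I{\left(5 \right)}\right) L{\left(p{\left(6 \right)},-9 \right)} = \left(-87 - 20\right) 2 \cdot 6 = \left(-87 - 20\right) 12 = \left(-107\right) 12 = -1284$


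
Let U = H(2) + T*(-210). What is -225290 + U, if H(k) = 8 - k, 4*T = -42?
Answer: -223079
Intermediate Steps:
T = -21/2 (T = (1/4)*(-42) = -21/2 ≈ -10.500)
U = 2211 (U = (8 - 1*2) - 21/2*(-210) = (8 - 2) + 2205 = 6 + 2205 = 2211)
-225290 + U = -225290 + 2211 = -223079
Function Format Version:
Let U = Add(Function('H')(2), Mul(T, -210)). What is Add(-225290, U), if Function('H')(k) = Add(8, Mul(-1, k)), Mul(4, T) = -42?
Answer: -223079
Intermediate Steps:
T = Rational(-21, 2) (T = Mul(Rational(1, 4), -42) = Rational(-21, 2) ≈ -10.500)
U = 2211 (U = Add(Add(8, Mul(-1, 2)), Mul(Rational(-21, 2), -210)) = Add(Add(8, -2), 2205) = Add(6, 2205) = 2211)
Add(-225290, U) = Add(-225290, 2211) = -223079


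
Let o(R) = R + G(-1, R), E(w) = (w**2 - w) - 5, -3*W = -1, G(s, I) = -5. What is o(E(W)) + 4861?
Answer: 43657/9 ≈ 4850.8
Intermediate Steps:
W = 1/3 (W = -1/3*(-1) = 1/3 ≈ 0.33333)
E(w) = -5 + w**2 - w
o(R) = -5 + R (o(R) = R - 5 = -5 + R)
o(E(W)) + 4861 = (-5 + (-5 + (1/3)**2 - 1*1/3)) + 4861 = (-5 + (-5 + 1/9 - 1/3)) + 4861 = (-5 - 47/9) + 4861 = -92/9 + 4861 = 43657/9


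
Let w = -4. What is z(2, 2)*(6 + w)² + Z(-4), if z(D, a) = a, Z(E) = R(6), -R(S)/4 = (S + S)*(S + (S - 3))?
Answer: -424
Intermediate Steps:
R(S) = -8*S*(-3 + 2*S) (R(S) = -4*(S + S)*(S + (S - 3)) = -4*2*S*(S + (-3 + S)) = -4*2*S*(-3 + 2*S) = -8*S*(-3 + 2*S))
Z(E) = -432 (Z(E) = 8*6*(3 - 2*6) = 8*6*(3 - 12) = 8*6*(-9) = -432)
z(2, 2)*(6 + w)² + Z(-4) = 2*(6 - 4)² - 432 = 2*2² - 432 = 2*4 - 432 = 8 - 432 = -424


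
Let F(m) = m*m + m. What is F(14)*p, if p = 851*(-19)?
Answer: -3395490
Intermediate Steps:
F(m) = m + m² (F(m) = m² + m = m + m²)
p = -16169
F(14)*p = (14*(1 + 14))*(-16169) = (14*15)*(-16169) = 210*(-16169) = -3395490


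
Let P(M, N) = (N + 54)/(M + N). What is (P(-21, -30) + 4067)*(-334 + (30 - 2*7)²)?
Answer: -5392218/17 ≈ -3.1719e+5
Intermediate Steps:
P(M, N) = (54 + N)/(M + N)
(P(-21, -30) + 4067)*(-334 + (30 - 2*7)²) = ((54 - 30)/(-21 - 30) + 4067)*(-334 + (30 - 2*7)²) = (24/(-51) + 4067)*(-334 + (30 - 14)²) = (-1/51*24 + 4067)*(-334 + 16²) = (-8/17 + 4067)*(-334 + 256) = (69131/17)*(-78) = -5392218/17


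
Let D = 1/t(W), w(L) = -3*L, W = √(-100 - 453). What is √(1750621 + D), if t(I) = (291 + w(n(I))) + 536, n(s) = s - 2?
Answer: √3*√((486089098 - 1750621*I*√553)/(833 - 3*I*√553)) ≈ 1323.1 + 3.8145e-8*I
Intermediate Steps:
W = I*√553 (W = √(-553) = I*√553 ≈ 23.516*I)
n(s) = -2 + s
t(I) = 833 - 3*I (t(I) = (291 - 3*(-2 + I)) + 536 = (291 + (6 - 3*I)) + 536 = (297 - 3*I) + 536 = 833 - 3*I)
D = 1/(833 - 3*I*√553) ≈ 0.0011919 + 0.00010095*I
√(1750621 + D) = √(1750621 + (119/99838 + 3*I*√553/698866)) = √(174778499517/99838 + 3*I*√553/698866)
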